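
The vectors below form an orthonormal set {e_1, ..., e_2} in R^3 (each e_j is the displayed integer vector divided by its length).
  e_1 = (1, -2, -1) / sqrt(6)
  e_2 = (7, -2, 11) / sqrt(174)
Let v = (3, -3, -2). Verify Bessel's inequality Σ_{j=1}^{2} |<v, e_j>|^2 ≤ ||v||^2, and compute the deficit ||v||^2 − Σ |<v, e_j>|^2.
Σ |<v, e_j>|^2 = 589/29; ||v||^2 = 22; deficit = 49/29

Write each e_j = u_j / sqrt(<u_j, u_j>) where u_j is the displayed integer vector. Then <v, e_j> = <v, u_j> / sqrt(<u_j, u_j>), so |<v, e_j>|^2 = <v, u_j>^2 / <u_j, u_j>.
Coefficients: <v, e_1> = 11/sqrt(6), <v, e_2> = 5/sqrt(174).
Square and sum: Σ |<v, e_j>|^2 = 589/29.
Compute ||v||^2 = v·v = 22.
Deficit = 22 − 589/29 = 49/29 ≥ 0, confirming Bessel's inequality. (The deficit equals ||v − Σ <v,e_j> e_j||^2, the squared distance from v to span{e_j}.)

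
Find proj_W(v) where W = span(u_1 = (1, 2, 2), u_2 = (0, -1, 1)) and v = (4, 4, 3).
proj_W(v) = (2, 9/2, 7/2)

Set up U = [u_1 | ... | u_2] ∈ R^(3×2). The projector onto W = col(U) is P = U (U^T U)^(-1) U^T.
Compute U^T U =
  [9, 0]
  [0, 2],
and U^T v = (18, -1).
Solve U^T U · c = U^T v for the coefficients: c = (2, -1/2). The projection is proj_W(v) = U c.
Check: (v - proj_W(v)) · u_1 = 0  (should be 0).
Check: (v - proj_W(v)) · u_2 = 0  (should be 0).
Result: proj_W(v) = (2, 9/2, 7/2).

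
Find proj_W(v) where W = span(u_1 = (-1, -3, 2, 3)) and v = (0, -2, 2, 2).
proj_W(v) = (-16/23, -48/23, 32/23, 48/23)

Set up U = [u_1 | ... | u_1] ∈ R^(4×1). The projector onto W = col(U) is P = U (U^T U)^(-1) U^T.
Compute U^T U =
  [23],
and U^T v = (16).
Solve U^T U · c = U^T v for the coefficients: c = (16/23). The projection is proj_W(v) = U c.
Check: (v - proj_W(v)) · u_1 = 0  (should be 0).
Result: proj_W(v) = (-16/23, -48/23, 32/23, 48/23).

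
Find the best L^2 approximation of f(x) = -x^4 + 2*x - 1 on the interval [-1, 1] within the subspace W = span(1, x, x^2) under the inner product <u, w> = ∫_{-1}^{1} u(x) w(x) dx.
g(x) = -6*x^2/7 + 2*x - 32/35

The best approximation g ∈ W is the orthogonal projection of f onto W. Writing g = a_0 + a_1 x + a_2 x^2, the coefficients solve the normal equations G · a = b where
  G_{ij} = <φ_i, φ_j> and b_i = <f, φ_i>, with φ_0 = 1, φ_1 = x, φ_2 = x^2.
G =
  [2, 0, 2/3]
  [0, 2/3, 0]
  [2/3, 0, 2/5],
b = (-12/5, 4/3, -20/21).
Solving gives a_0 = -32/35, a_1 = 2, a_2 = -6/7, so
  g(x) = -6*x^2/7 + 2*x - 32/35.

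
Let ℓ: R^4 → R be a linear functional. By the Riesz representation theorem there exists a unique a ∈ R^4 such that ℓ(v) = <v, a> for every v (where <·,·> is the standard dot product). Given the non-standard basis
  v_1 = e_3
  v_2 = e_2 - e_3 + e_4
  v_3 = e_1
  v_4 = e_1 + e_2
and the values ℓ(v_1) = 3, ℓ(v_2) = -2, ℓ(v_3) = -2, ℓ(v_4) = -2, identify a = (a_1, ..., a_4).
a = (-2, 0, 3, 1)

Write a = (a_1, ..., a_4) in the standard basis. For each basis vector v_i, ℓ(v_i) = <v_i, a> is a linear equation in the a_j's. Collect the n equations into a matrix system V a = ℓ, where row i of V is v_i (expressed in the standard basis). Since V is invertible (lower-triangular with 1s on the diagonal, up to permutation), solve by back-substitution:
  V =
[[0, 0, 1, 0],
 [0, 1, -1, 1],
 [1, 0, 0, 0],
 [1, 1, 0, 0]]
  V a = (3, -2, -2, -2)
Solving gives a = (-2, 0, 3, 1).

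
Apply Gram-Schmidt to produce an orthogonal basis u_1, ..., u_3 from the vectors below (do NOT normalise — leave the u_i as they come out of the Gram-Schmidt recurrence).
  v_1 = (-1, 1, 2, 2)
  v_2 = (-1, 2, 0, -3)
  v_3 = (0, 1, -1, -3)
Orthogonal basis:
  u_1 = (-1, 1, 2, 2)
  u_2 = (-13/10, 23/10, 3/5, -12/5)
  u_3 = (24/131, 18/131, -1/131, 4/131)

Apply the Gram-Schmidt recurrence
  u_1 = v_1
  u_i = v_i − Σ_{j<i} ((v_i · u_j) / (u_j · u_j)) · u_j.

Step by step this gives:
  u_1 = (-1, 1, 2, 2)
  u_2 = (-13/10, 23/10, 3/5, -12/5)
  u_3 = (24/131, 18/131, -1/131, 4/131)

Orthogonality check:
  u_2 · u_1 = 0 (should be 0)
  u_3 · u_1 = 0 (should be 0)
  u_3 · u_2 = 0 (should be 0)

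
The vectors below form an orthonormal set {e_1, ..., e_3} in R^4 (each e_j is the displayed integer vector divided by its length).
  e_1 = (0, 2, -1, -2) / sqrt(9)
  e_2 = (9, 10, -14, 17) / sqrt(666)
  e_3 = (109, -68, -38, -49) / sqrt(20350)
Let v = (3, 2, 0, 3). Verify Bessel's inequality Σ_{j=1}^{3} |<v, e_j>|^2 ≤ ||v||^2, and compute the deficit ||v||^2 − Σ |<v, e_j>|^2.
Σ |<v, e_j>|^2 = 374/25; ||v||^2 = 22; deficit = 176/25

Write each e_j = u_j / sqrt(<u_j, u_j>) where u_j is the displayed integer vector. Then <v, e_j> = <v, u_j> / sqrt(<u_j, u_j>), so |<v, e_j>|^2 = <v, u_j>^2 / <u_j, u_j>.
Coefficients: <v, e_1> = -2/sqrt(9), <v, e_2> = 98/sqrt(666), <v, e_3> = 44/sqrt(20350).
Square and sum: Σ |<v, e_j>|^2 = 374/25.
Compute ||v||^2 = v·v = 22.
Deficit = 22 − 374/25 = 176/25 ≥ 0, confirming Bessel's inequality. (The deficit equals ||v − Σ <v,e_j> e_j||^2, the squared distance from v to span{e_j}.)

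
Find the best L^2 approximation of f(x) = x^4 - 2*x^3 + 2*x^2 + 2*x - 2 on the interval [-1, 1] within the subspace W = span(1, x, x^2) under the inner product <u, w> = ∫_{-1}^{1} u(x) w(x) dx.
g(x) = 20*x^2/7 + 4*x/5 - 73/35

The best approximation g ∈ W is the orthogonal projection of f onto W. Writing g = a_0 + a_1 x + a_2 x^2, the coefficients solve the normal equations G · a = b where
  G_{ij} = <φ_i, φ_j> and b_i = <f, φ_i>, with φ_0 = 1, φ_1 = x, φ_2 = x^2.
G =
  [2, 0, 2/3]
  [0, 2/3, 0]
  [2/3, 0, 2/5],
b = (-34/15, 8/15, -26/105).
Solving gives a_0 = -73/35, a_1 = 4/5, a_2 = 20/7, so
  g(x) = 20*x^2/7 + 4*x/5 - 73/35.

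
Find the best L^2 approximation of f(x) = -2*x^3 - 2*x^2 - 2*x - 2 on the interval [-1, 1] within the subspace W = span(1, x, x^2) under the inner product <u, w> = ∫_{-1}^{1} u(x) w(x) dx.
g(x) = -2*x^2 - 16*x/5 - 2

The best approximation g ∈ W is the orthogonal projection of f onto W. Writing g = a_0 + a_1 x + a_2 x^2, the coefficients solve the normal equations G · a = b where
  G_{ij} = <φ_i, φ_j> and b_i = <f, φ_i>, with φ_0 = 1, φ_1 = x, φ_2 = x^2.
G =
  [2, 0, 2/3]
  [0, 2/3, 0]
  [2/3, 0, 2/5],
b = (-16/3, -32/15, -32/15).
Solving gives a_0 = -2, a_1 = -16/5, a_2 = -2, so
  g(x) = -2*x^2 - 16*x/5 - 2.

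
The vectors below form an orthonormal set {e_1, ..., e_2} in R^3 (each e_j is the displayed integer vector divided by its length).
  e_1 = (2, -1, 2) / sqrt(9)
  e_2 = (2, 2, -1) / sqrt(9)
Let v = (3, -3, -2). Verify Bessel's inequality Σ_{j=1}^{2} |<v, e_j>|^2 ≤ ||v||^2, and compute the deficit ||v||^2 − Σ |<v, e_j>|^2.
Σ |<v, e_j>|^2 = 29/9; ||v||^2 = 22; deficit = 169/9

Write each e_j = u_j / sqrt(<u_j, u_j>) where u_j is the displayed integer vector. Then <v, e_j> = <v, u_j> / sqrt(<u_j, u_j>), so |<v, e_j>|^2 = <v, u_j>^2 / <u_j, u_j>.
Coefficients: <v, e_1> = 5/sqrt(9), <v, e_2> = 2/sqrt(9).
Square and sum: Σ |<v, e_j>|^2 = 29/9.
Compute ||v||^2 = v·v = 22.
Deficit = 22 − 29/9 = 169/9 ≥ 0, confirming Bessel's inequality. (The deficit equals ||v − Σ <v,e_j> e_j||^2, the squared distance from v to span{e_j}.)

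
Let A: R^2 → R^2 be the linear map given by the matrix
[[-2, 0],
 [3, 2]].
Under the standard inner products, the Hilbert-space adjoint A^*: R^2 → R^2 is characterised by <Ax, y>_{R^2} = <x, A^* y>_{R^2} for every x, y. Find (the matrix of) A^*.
A^* = A^T =
[[-2, 3],
 [0, 2]]

For real matrices with standard dot products, the defining identity <Ax, y> = <x, A^* y> gives (Ax)^T y = x^T (A^*) y, i.e. x^T A^T y = x^T (A^*) y. Since this holds for all x, y, we must have A^* = A^T. Therefore
A^* =
[[-2, 3],
 [0, 2]].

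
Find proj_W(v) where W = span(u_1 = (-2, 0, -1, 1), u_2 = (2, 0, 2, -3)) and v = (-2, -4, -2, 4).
proj_W(v) = (-40/21, 0, -50/21, 80/21)

Set up U = [u_1 | ... | u_2] ∈ R^(4×2). The projector onto W = col(U) is P = U (U^T U)^(-1) U^T.
Compute U^T U =
  [6, -9]
  [-9, 17],
and U^T v = (10, -20).
Solve U^T U · c = U^T v for the coefficients: c = (-10/21, -10/7). The projection is proj_W(v) = U c.
Check: (v - proj_W(v)) · u_1 = 0  (should be 0).
Check: (v - proj_W(v)) · u_2 = 0  (should be 0).
Result: proj_W(v) = (-40/21, 0, -50/21, 80/21).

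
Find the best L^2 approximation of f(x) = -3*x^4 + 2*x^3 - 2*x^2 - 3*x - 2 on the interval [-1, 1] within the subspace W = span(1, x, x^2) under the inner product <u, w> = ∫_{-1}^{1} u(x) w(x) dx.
g(x) = -32*x^2/7 - 9*x/5 - 61/35

The best approximation g ∈ W is the orthogonal projection of f onto W. Writing g = a_0 + a_1 x + a_2 x^2, the coefficients solve the normal equations G · a = b where
  G_{ij} = <φ_i, φ_j> and b_i = <f, φ_i>, with φ_0 = 1, φ_1 = x, φ_2 = x^2.
G =
  [2, 0, 2/3]
  [0, 2/3, 0]
  [2/3, 0, 2/5],
b = (-98/15, -6/5, -314/105).
Solving gives a_0 = -61/35, a_1 = -9/5, a_2 = -32/7, so
  g(x) = -32*x^2/7 - 9*x/5 - 61/35.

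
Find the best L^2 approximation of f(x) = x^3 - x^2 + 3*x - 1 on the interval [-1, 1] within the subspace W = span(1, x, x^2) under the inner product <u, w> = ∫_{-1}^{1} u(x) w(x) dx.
g(x) = -x^2 + 18*x/5 - 1

The best approximation g ∈ W is the orthogonal projection of f onto W. Writing g = a_0 + a_1 x + a_2 x^2, the coefficients solve the normal equations G · a = b where
  G_{ij} = <φ_i, φ_j> and b_i = <f, φ_i>, with φ_0 = 1, φ_1 = x, φ_2 = x^2.
G =
  [2, 0, 2/3]
  [0, 2/3, 0]
  [2/3, 0, 2/5],
b = (-8/3, 12/5, -16/15).
Solving gives a_0 = -1, a_1 = 18/5, a_2 = -1, so
  g(x) = -x^2 + 18*x/5 - 1.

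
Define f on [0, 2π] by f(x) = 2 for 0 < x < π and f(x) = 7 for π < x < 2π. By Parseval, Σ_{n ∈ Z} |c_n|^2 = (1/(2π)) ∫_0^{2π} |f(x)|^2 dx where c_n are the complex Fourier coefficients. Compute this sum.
Σ |c_n|^2 = 53/2

Parseval equates the L^2 energy of f (normalised by 1/(2π)) with the ℓ^2 sum of its Fourier coefficients: (1/(2π)) ∫_0^{2π} |f|^2 = Σ |c_n|^2.
Compute the left side: (1/(2π)) [∫_0^π 2^2 dx + ∫_π^{2π} 7^2 dx] = (1/(2π)) · (4π + 49π) = (4 + 49)/2 = 53/2.
So Σ_{n ∈ Z} |c_n|^2 = 53/2.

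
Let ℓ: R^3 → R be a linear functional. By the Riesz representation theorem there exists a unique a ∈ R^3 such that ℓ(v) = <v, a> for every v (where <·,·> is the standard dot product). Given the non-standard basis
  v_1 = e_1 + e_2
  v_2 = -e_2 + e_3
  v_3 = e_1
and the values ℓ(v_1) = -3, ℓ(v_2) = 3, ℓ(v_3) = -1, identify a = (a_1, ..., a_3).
a = (-1, -2, 1)

Write a = (a_1, ..., a_3) in the standard basis. For each basis vector v_i, ℓ(v_i) = <v_i, a> is a linear equation in the a_j's. Collect the n equations into a matrix system V a = ℓ, where row i of V is v_i (expressed in the standard basis). Since V is invertible (lower-triangular with 1s on the diagonal, up to permutation), solve by back-substitution:
  V =
[[1, 1, 0],
 [0, -1, 1],
 [1, 0, 0]]
  V a = (-3, 3, -1)
Solving gives a = (-1, -2, 1).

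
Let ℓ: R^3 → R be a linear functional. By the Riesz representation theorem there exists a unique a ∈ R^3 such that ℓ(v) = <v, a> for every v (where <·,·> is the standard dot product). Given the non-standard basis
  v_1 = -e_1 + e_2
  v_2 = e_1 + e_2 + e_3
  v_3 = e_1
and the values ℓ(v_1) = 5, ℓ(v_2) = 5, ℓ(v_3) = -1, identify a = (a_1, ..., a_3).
a = (-1, 4, 2)

Write a = (a_1, ..., a_3) in the standard basis. For each basis vector v_i, ℓ(v_i) = <v_i, a> is a linear equation in the a_j's. Collect the n equations into a matrix system V a = ℓ, where row i of V is v_i (expressed in the standard basis). Since V is invertible (lower-triangular with 1s on the diagonal, up to permutation), solve by back-substitution:
  V =
[[-1, 1, 0],
 [1, 1, 1],
 [1, 0, 0]]
  V a = (5, 5, -1)
Solving gives a = (-1, 4, 2).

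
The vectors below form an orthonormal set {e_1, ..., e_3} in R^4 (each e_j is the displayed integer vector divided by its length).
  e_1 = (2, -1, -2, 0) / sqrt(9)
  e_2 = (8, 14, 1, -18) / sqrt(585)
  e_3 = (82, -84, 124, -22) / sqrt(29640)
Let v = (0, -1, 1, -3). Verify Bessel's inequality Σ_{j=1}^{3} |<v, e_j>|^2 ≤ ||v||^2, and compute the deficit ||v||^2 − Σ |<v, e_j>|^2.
Σ |<v, e_j>|^2 = 629/114; ||v||^2 = 11; deficit = 625/114

Write each e_j = u_j / sqrt(<u_j, u_j>) where u_j is the displayed integer vector. Then <v, e_j> = <v, u_j> / sqrt(<u_j, u_j>), so |<v, e_j>|^2 = <v, u_j>^2 / <u_j, u_j>.
Coefficients: <v, e_1> = -1/sqrt(9), <v, e_2> = 41/sqrt(585), <v, e_3> = 274/sqrt(29640).
Square and sum: Σ |<v, e_j>|^2 = 629/114.
Compute ||v||^2 = v·v = 11.
Deficit = 11 − 629/114 = 625/114 ≥ 0, confirming Bessel's inequality. (The deficit equals ||v − Σ <v,e_j> e_j||^2, the squared distance from v to span{e_j}.)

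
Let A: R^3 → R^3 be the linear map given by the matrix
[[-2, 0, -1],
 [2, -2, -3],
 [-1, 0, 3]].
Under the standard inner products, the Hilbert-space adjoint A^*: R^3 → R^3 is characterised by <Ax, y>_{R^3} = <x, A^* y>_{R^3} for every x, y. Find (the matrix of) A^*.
A^* = A^T =
[[-2, 2, -1],
 [0, -2, 0],
 [-1, -3, 3]]

For real matrices with standard dot products, the defining identity <Ax, y> = <x, A^* y> gives (Ax)^T y = x^T (A^*) y, i.e. x^T A^T y = x^T (A^*) y. Since this holds for all x, y, we must have A^* = A^T. Therefore
A^* =
[[-2, 2, -1],
 [0, -2, 0],
 [-1, -3, 3]].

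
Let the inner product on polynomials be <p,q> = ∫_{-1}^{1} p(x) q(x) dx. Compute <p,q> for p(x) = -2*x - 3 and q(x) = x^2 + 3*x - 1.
<p,q> = 0

Expand the product: p(x)·q(x) = -2*x^3 - 9*x^2 - 7*x + 3.
∫_{-1}^{1} of each monomial x^k gives [2/(k+1) if k even, 0 if k odd]. Integrating term-by-term (or equivalently evaluating the antiderivative F(x) = -x^4/2 - 3*x^3 - 7*x^2/2 + 3*x at the endpoints):
  F(1) − F(−1) = -4 − (-4) = 0.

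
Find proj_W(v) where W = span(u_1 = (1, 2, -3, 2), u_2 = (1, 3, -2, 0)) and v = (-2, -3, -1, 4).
proj_W(v) = (-42/83, -285/83, -75/83, 318/83)

Set up U = [u_1 | ... | u_2] ∈ R^(4×2). The projector onto W = col(U) is P = U (U^T U)^(-1) U^T.
Compute U^T U =
  [18, 13]
  [13, 14],
and U^T v = (3, -9).
Solve U^T U · c = U^T v for the coefficients: c = (159/83, -201/83). The projection is proj_W(v) = U c.
Check: (v - proj_W(v)) · u_1 = 0  (should be 0).
Check: (v - proj_W(v)) · u_2 = 0  (should be 0).
Result: proj_W(v) = (-42/83, -285/83, -75/83, 318/83).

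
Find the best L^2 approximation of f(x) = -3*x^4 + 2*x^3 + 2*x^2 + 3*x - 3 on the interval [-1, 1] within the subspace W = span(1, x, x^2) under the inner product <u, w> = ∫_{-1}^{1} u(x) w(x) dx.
g(x) = -4*x^2/7 + 21*x/5 - 96/35

The best approximation g ∈ W is the orthogonal projection of f onto W. Writing g = a_0 + a_1 x + a_2 x^2, the coefficients solve the normal equations G · a = b where
  G_{ij} = <φ_i, φ_j> and b_i = <f, φ_i>, with φ_0 = 1, φ_1 = x, φ_2 = x^2.
G =
  [2, 0, 2/3]
  [0, 2/3, 0]
  [2/3, 0, 2/5],
b = (-88/15, 14/5, -72/35).
Solving gives a_0 = -96/35, a_1 = 21/5, a_2 = -4/7, so
  g(x) = -4*x^2/7 + 21*x/5 - 96/35.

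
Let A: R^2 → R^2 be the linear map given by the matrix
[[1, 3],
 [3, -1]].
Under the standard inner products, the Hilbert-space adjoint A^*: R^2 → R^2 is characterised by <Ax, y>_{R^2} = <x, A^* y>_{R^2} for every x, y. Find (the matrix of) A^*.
A^* = A^T =
[[1, 3],
 [3, -1]]

For real matrices with standard dot products, the defining identity <Ax, y> = <x, A^* y> gives (Ax)^T y = x^T (A^*) y, i.e. x^T A^T y = x^T (A^*) y. Since this holds for all x, y, we must have A^* = A^T. Therefore
A^* =
[[1, 3],
 [3, -1]].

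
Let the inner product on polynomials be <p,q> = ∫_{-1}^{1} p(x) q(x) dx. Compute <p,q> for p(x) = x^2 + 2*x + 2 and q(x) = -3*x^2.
<p,q> = -26/5

Expand the product: p(x)·q(x) = -3*x^4 - 6*x^3 - 6*x^2.
∫_{-1}^{1} of each monomial x^k gives [2/(k+1) if k even, 0 if k odd]. Integrating term-by-term (or equivalently evaluating the antiderivative F(x) = -3*x^5/5 - 3*x^4/2 - 2*x^3 at the endpoints):
  F(1) − F(−1) = -41/10 − (11/10) = -26/5.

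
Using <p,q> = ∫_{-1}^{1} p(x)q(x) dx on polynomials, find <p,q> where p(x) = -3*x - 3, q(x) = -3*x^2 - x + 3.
<p,q> = -10

Expand the product: p(x)·q(x) = 9*x^3 + 12*x^2 - 6*x - 9.
∫_{-1}^{1} of each monomial x^k gives [2/(k+1) if k even, 0 if k odd]. Integrating term-by-term (or equivalently evaluating the antiderivative F(x) = 9*x^4/4 + 4*x^3 - 3*x^2 - 9*x at the endpoints):
  F(1) − F(−1) = -23/4 − (17/4) = -10.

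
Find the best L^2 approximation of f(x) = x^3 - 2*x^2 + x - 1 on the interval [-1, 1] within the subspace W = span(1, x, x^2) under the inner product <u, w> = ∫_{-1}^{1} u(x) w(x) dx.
g(x) = -2*x^2 + 8*x/5 - 1

The best approximation g ∈ W is the orthogonal projection of f onto W. Writing g = a_0 + a_1 x + a_2 x^2, the coefficients solve the normal equations G · a = b where
  G_{ij} = <φ_i, φ_j> and b_i = <f, φ_i>, with φ_0 = 1, φ_1 = x, φ_2 = x^2.
G =
  [2, 0, 2/3]
  [0, 2/3, 0]
  [2/3, 0, 2/5],
b = (-10/3, 16/15, -22/15).
Solving gives a_0 = -1, a_1 = 8/5, a_2 = -2, so
  g(x) = -2*x^2 + 8*x/5 - 1.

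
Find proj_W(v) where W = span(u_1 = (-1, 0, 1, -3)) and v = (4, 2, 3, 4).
proj_W(v) = (13/11, 0, -13/11, 39/11)

Set up U = [u_1 | ... | u_1] ∈ R^(4×1). The projector onto W = col(U) is P = U (U^T U)^(-1) U^T.
Compute U^T U =
  [11],
and U^T v = (-13).
Solve U^T U · c = U^T v for the coefficients: c = (-13/11). The projection is proj_W(v) = U c.
Check: (v - proj_W(v)) · u_1 = 0  (should be 0).
Result: proj_W(v) = (13/11, 0, -13/11, 39/11).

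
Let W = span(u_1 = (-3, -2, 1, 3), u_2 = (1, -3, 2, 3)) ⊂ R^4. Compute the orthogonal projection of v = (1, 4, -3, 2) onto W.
proj_W(v) = (-17/111, 161/111, -104/111, -57/37)

Set up U = [u_1 | ... | u_2] ∈ R^(4×2). The projector onto W = col(U) is P = U (U^T U)^(-1) U^T.
Compute U^T U =
  [23, 14]
  [14, 23],
and U^T v = (-8, -11).
Solve U^T U · c = U^T v for the coefficients: c = (-10/111, -47/111). The projection is proj_W(v) = U c.
Check: (v - proj_W(v)) · u_1 = 0  (should be 0).
Check: (v - proj_W(v)) · u_2 = 0  (should be 0).
Result: proj_W(v) = (-17/111, 161/111, -104/111, -57/37).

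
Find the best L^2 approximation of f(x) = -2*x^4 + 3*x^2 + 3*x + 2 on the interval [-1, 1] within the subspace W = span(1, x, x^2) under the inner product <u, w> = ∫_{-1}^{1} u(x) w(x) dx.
g(x) = 9*x^2/7 + 3*x + 76/35

The best approximation g ∈ W is the orthogonal projection of f onto W. Writing g = a_0 + a_1 x + a_2 x^2, the coefficients solve the normal equations G · a = b where
  G_{ij} = <φ_i, φ_j> and b_i = <f, φ_i>, with φ_0 = 1, φ_1 = x, φ_2 = x^2.
G =
  [2, 0, 2/3]
  [0, 2/3, 0]
  [2/3, 0, 2/5],
b = (26/5, 2, 206/105).
Solving gives a_0 = 76/35, a_1 = 3, a_2 = 9/7, so
  g(x) = 9*x^2/7 + 3*x + 76/35.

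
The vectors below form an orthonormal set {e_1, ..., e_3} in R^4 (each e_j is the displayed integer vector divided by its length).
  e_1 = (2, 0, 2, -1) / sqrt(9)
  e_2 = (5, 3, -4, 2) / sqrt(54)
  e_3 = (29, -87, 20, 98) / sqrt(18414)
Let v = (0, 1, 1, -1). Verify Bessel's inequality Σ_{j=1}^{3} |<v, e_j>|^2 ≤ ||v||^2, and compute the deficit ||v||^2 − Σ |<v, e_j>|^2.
Σ |<v, e_j>|^2 = 82/31; ||v||^2 = 3; deficit = 11/31

Write each e_j = u_j / sqrt(<u_j, u_j>) where u_j is the displayed integer vector. Then <v, e_j> = <v, u_j> / sqrt(<u_j, u_j>), so |<v, e_j>|^2 = <v, u_j>^2 / <u_j, u_j>.
Coefficients: <v, e_1> = 3/sqrt(9), <v, e_2> = -3/sqrt(54), <v, e_3> = -165/sqrt(18414).
Square and sum: Σ |<v, e_j>|^2 = 82/31.
Compute ||v||^2 = v·v = 3.
Deficit = 3 − 82/31 = 11/31 ≥ 0, confirming Bessel's inequality. (The deficit equals ||v − Σ <v,e_j> e_j||^2, the squared distance from v to span{e_j}.)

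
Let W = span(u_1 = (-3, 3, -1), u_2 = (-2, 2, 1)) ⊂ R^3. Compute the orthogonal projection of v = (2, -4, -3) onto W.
proj_W(v) = (3, -3, -3)

Set up U = [u_1 | ... | u_2] ∈ R^(3×2). The projector onto W = col(U) is P = U (U^T U)^(-1) U^T.
Compute U^T U =
  [19, 11]
  [11, 9],
and U^T v = (-15, -15).
Solve U^T U · c = U^T v for the coefficients: c = (3/5, -12/5). The projection is proj_W(v) = U c.
Check: (v - proj_W(v)) · u_1 = 0  (should be 0).
Check: (v - proj_W(v)) · u_2 = 0  (should be 0).
Result: proj_W(v) = (3, -3, -3).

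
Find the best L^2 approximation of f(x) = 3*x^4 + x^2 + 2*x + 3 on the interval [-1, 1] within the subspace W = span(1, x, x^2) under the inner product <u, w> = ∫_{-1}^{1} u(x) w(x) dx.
g(x) = 25*x^2/7 + 2*x + 96/35

The best approximation g ∈ W is the orthogonal projection of f onto W. Writing g = a_0 + a_1 x + a_2 x^2, the coefficients solve the normal equations G · a = b where
  G_{ij} = <φ_i, φ_j> and b_i = <f, φ_i>, with φ_0 = 1, φ_1 = x, φ_2 = x^2.
G =
  [2, 0, 2/3]
  [0, 2/3, 0]
  [2/3, 0, 2/5],
b = (118/15, 4/3, 114/35).
Solving gives a_0 = 96/35, a_1 = 2, a_2 = 25/7, so
  g(x) = 25*x^2/7 + 2*x + 96/35.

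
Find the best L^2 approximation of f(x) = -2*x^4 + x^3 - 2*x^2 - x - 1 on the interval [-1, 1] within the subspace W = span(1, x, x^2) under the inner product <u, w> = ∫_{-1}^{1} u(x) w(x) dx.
g(x) = -26*x^2/7 - 2*x/5 - 29/35

The best approximation g ∈ W is the orthogonal projection of f onto W. Writing g = a_0 + a_1 x + a_2 x^2, the coefficients solve the normal equations G · a = b where
  G_{ij} = <φ_i, φ_j> and b_i = <f, φ_i>, with φ_0 = 1, φ_1 = x, φ_2 = x^2.
G =
  [2, 0, 2/3]
  [0, 2/3, 0]
  [2/3, 0, 2/5],
b = (-62/15, -4/15, -214/105).
Solving gives a_0 = -29/35, a_1 = -2/5, a_2 = -26/7, so
  g(x) = -26*x^2/7 - 2*x/5 - 29/35.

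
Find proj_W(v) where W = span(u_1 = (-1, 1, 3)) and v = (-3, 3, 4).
proj_W(v) = (-18/11, 18/11, 54/11)

Set up U = [u_1 | ... | u_1] ∈ R^(3×1). The projector onto W = col(U) is P = U (U^T U)^(-1) U^T.
Compute U^T U =
  [11],
and U^T v = (18).
Solve U^T U · c = U^T v for the coefficients: c = (18/11). The projection is proj_W(v) = U c.
Check: (v - proj_W(v)) · u_1 = 0  (should be 0).
Result: proj_W(v) = (-18/11, 18/11, 54/11).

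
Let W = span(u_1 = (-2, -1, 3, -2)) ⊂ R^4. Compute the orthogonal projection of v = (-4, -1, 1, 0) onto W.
proj_W(v) = (-4/3, -2/3, 2, -4/3)

Set up U = [u_1 | ... | u_1] ∈ R^(4×1). The projector onto W = col(U) is P = U (U^T U)^(-1) U^T.
Compute U^T U =
  [18],
and U^T v = (12).
Solve U^T U · c = U^T v for the coefficients: c = (2/3). The projection is proj_W(v) = U c.
Check: (v - proj_W(v)) · u_1 = 0  (should be 0).
Result: proj_W(v) = (-4/3, -2/3, 2, -4/3).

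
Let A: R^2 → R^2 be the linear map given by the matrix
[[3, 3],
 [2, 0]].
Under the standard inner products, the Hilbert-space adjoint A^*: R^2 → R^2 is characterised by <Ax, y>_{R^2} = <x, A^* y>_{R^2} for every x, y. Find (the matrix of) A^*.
A^* = A^T =
[[3, 2],
 [3, 0]]

For real matrices with standard dot products, the defining identity <Ax, y> = <x, A^* y> gives (Ax)^T y = x^T (A^*) y, i.e. x^T A^T y = x^T (A^*) y. Since this holds for all x, y, we must have A^* = A^T. Therefore
A^* =
[[3, 2],
 [3, 0]].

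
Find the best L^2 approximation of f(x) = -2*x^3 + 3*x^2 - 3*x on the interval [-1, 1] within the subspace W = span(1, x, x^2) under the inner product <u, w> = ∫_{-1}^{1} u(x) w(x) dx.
g(x) = 3*x^2 - 21*x/5

The best approximation g ∈ W is the orthogonal projection of f onto W. Writing g = a_0 + a_1 x + a_2 x^2, the coefficients solve the normal equations G · a = b where
  G_{ij} = <φ_i, φ_j> and b_i = <f, φ_i>, with φ_0 = 1, φ_1 = x, φ_2 = x^2.
G =
  [2, 0, 2/3]
  [0, 2/3, 0]
  [2/3, 0, 2/5],
b = (2, -14/5, 6/5).
Solving gives a_0 = 0, a_1 = -21/5, a_2 = 3, so
  g(x) = 3*x^2 - 21*x/5.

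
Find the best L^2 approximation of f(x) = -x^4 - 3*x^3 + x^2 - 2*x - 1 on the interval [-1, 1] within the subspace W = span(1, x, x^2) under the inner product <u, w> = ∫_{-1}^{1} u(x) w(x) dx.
g(x) = x^2/7 - 19*x/5 - 32/35

The best approximation g ∈ W is the orthogonal projection of f onto W. Writing g = a_0 + a_1 x + a_2 x^2, the coefficients solve the normal equations G · a = b where
  G_{ij} = <φ_i, φ_j> and b_i = <f, φ_i>, with φ_0 = 1, φ_1 = x, φ_2 = x^2.
G =
  [2, 0, 2/3]
  [0, 2/3, 0]
  [2/3, 0, 2/5],
b = (-26/15, -38/15, -58/105).
Solving gives a_0 = -32/35, a_1 = -19/5, a_2 = 1/7, so
  g(x) = x^2/7 - 19*x/5 - 32/35.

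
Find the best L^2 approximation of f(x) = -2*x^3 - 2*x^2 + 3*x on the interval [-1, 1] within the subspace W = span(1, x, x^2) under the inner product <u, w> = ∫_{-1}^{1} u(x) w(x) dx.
g(x) = -2*x^2 + 9*x/5

The best approximation g ∈ W is the orthogonal projection of f onto W. Writing g = a_0 + a_1 x + a_2 x^2, the coefficients solve the normal equations G · a = b where
  G_{ij} = <φ_i, φ_j> and b_i = <f, φ_i>, with φ_0 = 1, φ_1 = x, φ_2 = x^2.
G =
  [2, 0, 2/3]
  [0, 2/3, 0]
  [2/3, 0, 2/5],
b = (-4/3, 6/5, -4/5).
Solving gives a_0 = 0, a_1 = 9/5, a_2 = -2, so
  g(x) = -2*x^2 + 9*x/5.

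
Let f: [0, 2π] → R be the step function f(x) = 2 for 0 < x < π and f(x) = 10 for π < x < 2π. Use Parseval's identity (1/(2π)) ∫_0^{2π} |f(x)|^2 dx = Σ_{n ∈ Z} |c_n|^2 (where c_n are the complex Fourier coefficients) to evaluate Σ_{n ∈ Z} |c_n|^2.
Σ |c_n|^2 = 52

Parseval equates the L^2 energy of f (normalised by 1/(2π)) with the ℓ^2 sum of its Fourier coefficients: (1/(2π)) ∫_0^{2π} |f|^2 = Σ |c_n|^2.
Compute the left side: (1/(2π)) [∫_0^π 2^2 dx + ∫_π^{2π} 10^2 dx] = (1/(2π)) · (4π + 100π) = (4 + 100)/2 = 52.
So Σ_{n ∈ Z} |c_n|^2 = 52.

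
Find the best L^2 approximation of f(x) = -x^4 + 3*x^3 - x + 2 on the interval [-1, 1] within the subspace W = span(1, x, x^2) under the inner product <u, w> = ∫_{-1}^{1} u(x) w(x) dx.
g(x) = -6*x^2/7 + 4*x/5 + 73/35

The best approximation g ∈ W is the orthogonal projection of f onto W. Writing g = a_0 + a_1 x + a_2 x^2, the coefficients solve the normal equations G · a = b where
  G_{ij} = <φ_i, φ_j> and b_i = <f, φ_i>, with φ_0 = 1, φ_1 = x, φ_2 = x^2.
G =
  [2, 0, 2/3]
  [0, 2/3, 0]
  [2/3, 0, 2/5],
b = (18/5, 8/15, 22/21).
Solving gives a_0 = 73/35, a_1 = 4/5, a_2 = -6/7, so
  g(x) = -6*x^2/7 + 4*x/5 + 73/35.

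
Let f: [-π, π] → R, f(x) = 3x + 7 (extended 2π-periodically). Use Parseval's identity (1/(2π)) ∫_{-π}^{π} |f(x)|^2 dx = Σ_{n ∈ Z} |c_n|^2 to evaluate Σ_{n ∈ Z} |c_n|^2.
Σ |c_n|^2 = 3π^2 + 49

Expand and integrate term by term over [-π, π]:
  ∫ (3x)^2 dx = 9·(2π^3/3); ∫ 2·3·(7)·x dx = 0 (odd integrand); ∫ 7^2 dx = 49·2π.
So (1/(2π)) ∫_{-π}^{π} (3x + 7)^2 dx = 9π^2/3 + 49 = 3π^2 + 49.
Parseval ⇒ Σ |c_n|^2 = 3π^2 + 49.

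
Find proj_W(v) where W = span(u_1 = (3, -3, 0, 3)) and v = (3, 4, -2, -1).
proj_W(v) = (-2/3, 2/3, 0, -2/3)

Set up U = [u_1 | ... | u_1] ∈ R^(4×1). The projector onto W = col(U) is P = U (U^T U)^(-1) U^T.
Compute U^T U =
  [27],
and U^T v = (-6).
Solve U^T U · c = U^T v for the coefficients: c = (-2/9). The projection is proj_W(v) = U c.
Check: (v - proj_W(v)) · u_1 = 0  (should be 0).
Result: proj_W(v) = (-2/3, 2/3, 0, -2/3).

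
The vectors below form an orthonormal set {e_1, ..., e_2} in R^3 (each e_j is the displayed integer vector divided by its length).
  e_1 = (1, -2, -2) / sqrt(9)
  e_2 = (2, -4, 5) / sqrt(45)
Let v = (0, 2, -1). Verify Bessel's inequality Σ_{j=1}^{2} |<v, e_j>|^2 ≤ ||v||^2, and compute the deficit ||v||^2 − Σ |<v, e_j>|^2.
Σ |<v, e_j>|^2 = 21/5; ||v||^2 = 5; deficit = 4/5

Write each e_j = u_j / sqrt(<u_j, u_j>) where u_j is the displayed integer vector. Then <v, e_j> = <v, u_j> / sqrt(<u_j, u_j>), so |<v, e_j>|^2 = <v, u_j>^2 / <u_j, u_j>.
Coefficients: <v, e_1> = -2/sqrt(9), <v, e_2> = -13/sqrt(45).
Square and sum: Σ |<v, e_j>|^2 = 21/5.
Compute ||v||^2 = v·v = 5.
Deficit = 5 − 21/5 = 4/5 ≥ 0, confirming Bessel's inequality. (The deficit equals ||v − Σ <v,e_j> e_j||^2, the squared distance from v to span{e_j}.)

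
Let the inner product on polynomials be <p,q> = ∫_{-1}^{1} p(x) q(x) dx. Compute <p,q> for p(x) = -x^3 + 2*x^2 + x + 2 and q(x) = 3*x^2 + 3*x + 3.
<p,q> = 116/5

Expand the product: p(x)·q(x) = -3*x^5 + 3*x^4 + 6*x^3 + 15*x^2 + 9*x + 6.
∫_{-1}^{1} of each monomial x^k gives [2/(k+1) if k even, 0 if k odd]. Integrating term-by-term (or equivalently evaluating the antiderivative F(x) = -x^6/2 + 3*x^5/5 + 3*x^4/2 + 5*x^3 + 9*x^2/2 + 6*x at the endpoints):
  F(1) − F(−1) = 171/10 − (-61/10) = 116/5.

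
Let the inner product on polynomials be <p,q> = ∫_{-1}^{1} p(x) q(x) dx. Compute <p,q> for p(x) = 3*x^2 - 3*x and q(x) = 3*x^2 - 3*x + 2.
<p,q> = 68/5

Expand the product: p(x)·q(x) = 9*x^4 - 18*x^3 + 15*x^2 - 6*x.
∫_{-1}^{1} of each monomial x^k gives [2/(k+1) if k even, 0 if k odd]. Integrating term-by-term (or equivalently evaluating the antiderivative F(x) = 9*x^5/5 - 9*x^4/2 + 5*x^3 - 3*x^2 at the endpoints):
  F(1) − F(−1) = -7/10 − (-143/10) = 68/5.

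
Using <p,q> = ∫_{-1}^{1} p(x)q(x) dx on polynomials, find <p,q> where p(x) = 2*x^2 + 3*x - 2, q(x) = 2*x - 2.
<p,q> = 28/3

Expand the product: p(x)·q(x) = 4*x^3 + 2*x^2 - 10*x + 4.
∫_{-1}^{1} of each monomial x^k gives [2/(k+1) if k even, 0 if k odd]. Integrating term-by-term (or equivalently evaluating the antiderivative F(x) = x^4 + 2*x^3/3 - 5*x^2 + 4*x at the endpoints):
  F(1) − F(−1) = 2/3 − (-26/3) = 28/3.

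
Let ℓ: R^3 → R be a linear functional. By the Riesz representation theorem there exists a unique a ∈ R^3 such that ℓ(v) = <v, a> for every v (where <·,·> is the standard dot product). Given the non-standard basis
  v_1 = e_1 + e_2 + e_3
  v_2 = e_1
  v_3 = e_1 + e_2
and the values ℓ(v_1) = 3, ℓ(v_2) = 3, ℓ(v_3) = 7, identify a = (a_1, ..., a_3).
a = (3, 4, -4)

Write a = (a_1, ..., a_3) in the standard basis. For each basis vector v_i, ℓ(v_i) = <v_i, a> is a linear equation in the a_j's. Collect the n equations into a matrix system V a = ℓ, where row i of V is v_i (expressed in the standard basis). Since V is invertible (lower-triangular with 1s on the diagonal, up to permutation), solve by back-substitution:
  V =
[[1, 1, 1],
 [1, 0, 0],
 [1, 1, 0]]
  V a = (3, 3, 7)
Solving gives a = (3, 4, -4).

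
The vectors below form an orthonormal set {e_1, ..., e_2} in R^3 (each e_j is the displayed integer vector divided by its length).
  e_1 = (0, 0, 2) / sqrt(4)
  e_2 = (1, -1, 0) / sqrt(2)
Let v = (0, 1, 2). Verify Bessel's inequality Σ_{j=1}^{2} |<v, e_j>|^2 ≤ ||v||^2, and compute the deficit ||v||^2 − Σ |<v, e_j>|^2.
Σ |<v, e_j>|^2 = 9/2; ||v||^2 = 5; deficit = 1/2

Write each e_j = u_j / sqrt(<u_j, u_j>) where u_j is the displayed integer vector. Then <v, e_j> = <v, u_j> / sqrt(<u_j, u_j>), so |<v, e_j>|^2 = <v, u_j>^2 / <u_j, u_j>.
Coefficients: <v, e_1> = 4/sqrt(4), <v, e_2> = -1/sqrt(2).
Square and sum: Σ |<v, e_j>|^2 = 9/2.
Compute ||v||^2 = v·v = 5.
Deficit = 5 − 9/2 = 1/2 ≥ 0, confirming Bessel's inequality. (The deficit equals ||v − Σ <v,e_j> e_j||^2, the squared distance from v to span{e_j}.)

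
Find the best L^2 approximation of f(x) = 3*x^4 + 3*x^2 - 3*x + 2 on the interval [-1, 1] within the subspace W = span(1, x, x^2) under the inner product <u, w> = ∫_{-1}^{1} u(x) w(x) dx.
g(x) = 39*x^2/7 - 3*x + 61/35

The best approximation g ∈ W is the orthogonal projection of f onto W. Writing g = a_0 + a_1 x + a_2 x^2, the coefficients solve the normal equations G · a = b where
  G_{ij} = <φ_i, φ_j> and b_i = <f, φ_i>, with φ_0 = 1, φ_1 = x, φ_2 = x^2.
G =
  [2, 0, 2/3]
  [0, 2/3, 0]
  [2/3, 0, 2/5],
b = (36/5, -2, 356/105).
Solving gives a_0 = 61/35, a_1 = -3, a_2 = 39/7, so
  g(x) = 39*x^2/7 - 3*x + 61/35.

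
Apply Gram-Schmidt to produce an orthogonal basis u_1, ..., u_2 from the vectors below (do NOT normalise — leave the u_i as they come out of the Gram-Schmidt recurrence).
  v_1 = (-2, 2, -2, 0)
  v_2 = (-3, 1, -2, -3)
Orthogonal basis:
  u_1 = (-2, 2, -2, 0)
  u_2 = (-1, -1, 0, -3)

Apply the Gram-Schmidt recurrence
  u_1 = v_1
  u_i = v_i − Σ_{j<i} ((v_i · u_j) / (u_j · u_j)) · u_j.

Step by step this gives:
  u_1 = (-2, 2, -2, 0)
  u_2 = (-1, -1, 0, -3)

Orthogonality check:
  u_2 · u_1 = 0 (should be 0)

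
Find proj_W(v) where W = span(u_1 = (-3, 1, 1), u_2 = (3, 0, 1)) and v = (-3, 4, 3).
proj_W(v) = (-75/23, 56/23, 87/23)

Set up U = [u_1 | ... | u_2] ∈ R^(3×2). The projector onto W = col(U) is P = U (U^T U)^(-1) U^T.
Compute U^T U =
  [11, -8]
  [-8, 10],
and U^T v = (16, -6).
Solve U^T U · c = U^T v for the coefficients: c = (56/23, 31/23). The projection is proj_W(v) = U c.
Check: (v - proj_W(v)) · u_1 = 0  (should be 0).
Check: (v - proj_W(v)) · u_2 = 0  (should be 0).
Result: proj_W(v) = (-75/23, 56/23, 87/23).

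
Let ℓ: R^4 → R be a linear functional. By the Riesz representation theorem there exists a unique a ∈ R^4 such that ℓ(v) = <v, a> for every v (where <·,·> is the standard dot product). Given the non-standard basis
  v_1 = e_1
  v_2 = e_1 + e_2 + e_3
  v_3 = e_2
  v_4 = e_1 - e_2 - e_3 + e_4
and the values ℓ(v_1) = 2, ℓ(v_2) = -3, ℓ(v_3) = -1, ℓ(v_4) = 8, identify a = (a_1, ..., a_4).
a = (2, -1, -4, 1)

Write a = (a_1, ..., a_4) in the standard basis. For each basis vector v_i, ℓ(v_i) = <v_i, a> is a linear equation in the a_j's. Collect the n equations into a matrix system V a = ℓ, where row i of V is v_i (expressed in the standard basis). Since V is invertible (lower-triangular with 1s on the diagonal, up to permutation), solve by back-substitution:
  V =
[[1, 0, 0, 0],
 [1, 1, 1, 0],
 [0, 1, 0, 0],
 [1, -1, -1, 1]]
  V a = (2, -3, -1, 8)
Solving gives a = (2, -1, -4, 1).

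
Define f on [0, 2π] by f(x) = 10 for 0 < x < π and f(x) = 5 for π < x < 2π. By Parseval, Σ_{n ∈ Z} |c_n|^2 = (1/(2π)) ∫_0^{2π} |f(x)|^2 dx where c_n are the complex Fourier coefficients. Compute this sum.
Σ |c_n|^2 = 125/2

Parseval equates the L^2 energy of f (normalised by 1/(2π)) with the ℓ^2 sum of its Fourier coefficients: (1/(2π)) ∫_0^{2π} |f|^2 = Σ |c_n|^2.
Compute the left side: (1/(2π)) [∫_0^π 10^2 dx + ∫_π^{2π} 5^2 dx] = (1/(2π)) · (100π + 25π) = (100 + 25)/2 = 125/2.
So Σ_{n ∈ Z} |c_n|^2 = 125/2.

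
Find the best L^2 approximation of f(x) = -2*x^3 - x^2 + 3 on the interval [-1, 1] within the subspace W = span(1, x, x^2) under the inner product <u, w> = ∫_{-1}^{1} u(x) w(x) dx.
g(x) = -x^2 - 6*x/5 + 3

The best approximation g ∈ W is the orthogonal projection of f onto W. Writing g = a_0 + a_1 x + a_2 x^2, the coefficients solve the normal equations G · a = b where
  G_{ij} = <φ_i, φ_j> and b_i = <f, φ_i>, with φ_0 = 1, φ_1 = x, φ_2 = x^2.
G =
  [2, 0, 2/3]
  [0, 2/3, 0]
  [2/3, 0, 2/5],
b = (16/3, -4/5, 8/5).
Solving gives a_0 = 3, a_1 = -6/5, a_2 = -1, so
  g(x) = -x^2 - 6*x/5 + 3.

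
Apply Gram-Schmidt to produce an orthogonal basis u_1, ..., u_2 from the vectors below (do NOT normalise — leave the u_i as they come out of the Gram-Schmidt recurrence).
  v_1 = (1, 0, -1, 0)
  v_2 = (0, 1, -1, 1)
Orthogonal basis:
  u_1 = (1, 0, -1, 0)
  u_2 = (-1/2, 1, -1/2, 1)

Apply the Gram-Schmidt recurrence
  u_1 = v_1
  u_i = v_i − Σ_{j<i} ((v_i · u_j) / (u_j · u_j)) · u_j.

Step by step this gives:
  u_1 = (1, 0, -1, 0)
  u_2 = (-1/2, 1, -1/2, 1)

Orthogonality check:
  u_2 · u_1 = 0 (should be 0)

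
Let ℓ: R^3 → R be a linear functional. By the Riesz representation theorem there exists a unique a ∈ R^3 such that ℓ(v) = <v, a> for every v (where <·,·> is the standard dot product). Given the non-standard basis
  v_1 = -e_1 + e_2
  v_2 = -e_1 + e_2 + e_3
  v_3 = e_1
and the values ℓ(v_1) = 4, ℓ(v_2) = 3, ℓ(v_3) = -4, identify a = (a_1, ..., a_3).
a = (-4, 0, -1)

Write a = (a_1, ..., a_3) in the standard basis. For each basis vector v_i, ℓ(v_i) = <v_i, a> is a linear equation in the a_j's. Collect the n equations into a matrix system V a = ℓ, where row i of V is v_i (expressed in the standard basis). Since V is invertible (lower-triangular with 1s on the diagonal, up to permutation), solve by back-substitution:
  V =
[[-1, 1, 0],
 [-1, 1, 1],
 [1, 0, 0]]
  V a = (4, 3, -4)
Solving gives a = (-4, 0, -1).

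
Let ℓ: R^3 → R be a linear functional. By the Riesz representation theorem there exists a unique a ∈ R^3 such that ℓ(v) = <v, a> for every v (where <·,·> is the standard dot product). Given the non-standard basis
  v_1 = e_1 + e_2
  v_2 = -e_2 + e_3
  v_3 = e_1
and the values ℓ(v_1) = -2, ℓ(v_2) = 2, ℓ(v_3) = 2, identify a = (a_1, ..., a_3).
a = (2, -4, -2)

Write a = (a_1, ..., a_3) in the standard basis. For each basis vector v_i, ℓ(v_i) = <v_i, a> is a linear equation in the a_j's. Collect the n equations into a matrix system V a = ℓ, where row i of V is v_i (expressed in the standard basis). Since V is invertible (lower-triangular with 1s on the diagonal, up to permutation), solve by back-substitution:
  V =
[[1, 1, 0],
 [0, -1, 1],
 [1, 0, 0]]
  V a = (-2, 2, 2)
Solving gives a = (2, -4, -2).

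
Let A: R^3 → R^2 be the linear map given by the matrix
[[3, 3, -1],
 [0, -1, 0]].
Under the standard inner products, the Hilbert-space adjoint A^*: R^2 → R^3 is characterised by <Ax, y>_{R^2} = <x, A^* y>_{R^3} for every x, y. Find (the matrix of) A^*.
A^* = A^T =
[[3, 0],
 [3, -1],
 [-1, 0]]

For real matrices with standard dot products, the defining identity <Ax, y> = <x, A^* y> gives (Ax)^T y = x^T (A^*) y, i.e. x^T A^T y = x^T (A^*) y. Since this holds for all x, y, we must have A^* = A^T. Therefore
A^* =
[[3, 0],
 [3, -1],
 [-1, 0]].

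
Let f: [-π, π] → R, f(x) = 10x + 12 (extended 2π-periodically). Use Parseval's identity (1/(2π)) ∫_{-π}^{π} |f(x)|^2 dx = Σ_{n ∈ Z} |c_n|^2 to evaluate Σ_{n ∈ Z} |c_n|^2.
Σ |c_n|^2 = 100π^2/3 + 144

Expand and integrate term by term over [-π, π]:
  ∫ (10x)^2 dx = 100·(2π^3/3); ∫ 2·10·(12)·x dx = 0 (odd integrand); ∫ 12^2 dx = 144·2π.
So (1/(2π)) ∫_{-π}^{π} (10x + 12)^2 dx = 100π^2/3 + 144 = 100π^2/3 + 144.
Parseval ⇒ Σ |c_n|^2 = 100π^2/3 + 144.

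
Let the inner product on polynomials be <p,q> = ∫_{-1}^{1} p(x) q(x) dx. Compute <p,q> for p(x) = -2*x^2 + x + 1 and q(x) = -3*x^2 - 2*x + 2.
<p,q> = 2/5

Expand the product: p(x)·q(x) = 6*x^4 + x^3 - 9*x^2 + 2.
∫_{-1}^{1} of each monomial x^k gives [2/(k+1) if k even, 0 if k odd]. Integrating term-by-term (or equivalently evaluating the antiderivative F(x) = 6*x^5/5 + x^4/4 - 3*x^3 + 2*x at the endpoints):
  F(1) − F(−1) = 9/20 − (1/20) = 2/5.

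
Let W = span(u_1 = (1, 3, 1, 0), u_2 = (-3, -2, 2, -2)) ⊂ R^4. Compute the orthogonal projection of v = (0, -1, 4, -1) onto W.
proj_W(v) = (-12/7, 37/182, 383/182, -139/91)

Set up U = [u_1 | ... | u_2] ∈ R^(4×2). The projector onto W = col(U) is P = U (U^T U)^(-1) U^T.
Compute U^T U =
  [11, -7]
  [-7, 21],
and U^T v = (1, 12).
Solve U^T U · c = U^T v for the coefficients: c = (15/26, 139/182). The projection is proj_W(v) = U c.
Check: (v - proj_W(v)) · u_1 = 0  (should be 0).
Check: (v - proj_W(v)) · u_2 = 0  (should be 0).
Result: proj_W(v) = (-12/7, 37/182, 383/182, -139/91).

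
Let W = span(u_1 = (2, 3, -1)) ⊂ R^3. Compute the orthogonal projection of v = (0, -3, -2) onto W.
proj_W(v) = (-1, -3/2, 1/2)

Set up U = [u_1 | ... | u_1] ∈ R^(3×1). The projector onto W = col(U) is P = U (U^T U)^(-1) U^T.
Compute U^T U =
  [14],
and U^T v = (-7).
Solve U^T U · c = U^T v for the coefficients: c = (-1/2). The projection is proj_W(v) = U c.
Check: (v - proj_W(v)) · u_1 = 0  (should be 0).
Result: proj_W(v) = (-1, -3/2, 1/2).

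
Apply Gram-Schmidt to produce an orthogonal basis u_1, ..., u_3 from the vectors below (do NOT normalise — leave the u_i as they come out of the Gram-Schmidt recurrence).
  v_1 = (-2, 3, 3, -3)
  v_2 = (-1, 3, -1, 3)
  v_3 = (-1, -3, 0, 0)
Orthogonal basis:
  u_1 = (-2, 3, 3, -3)
  u_2 = (-33/31, 96/31, -28/31, 90/31)
  u_3 = (-1170/619, -648/619, 189/619, 321/619)

Apply the Gram-Schmidt recurrence
  u_1 = v_1
  u_i = v_i − Σ_{j<i} ((v_i · u_j) / (u_j · u_j)) · u_j.

Step by step this gives:
  u_1 = (-2, 3, 3, -3)
  u_2 = (-33/31, 96/31, -28/31, 90/31)
  u_3 = (-1170/619, -648/619, 189/619, 321/619)

Orthogonality check:
  u_2 · u_1 = 0 (should be 0)
  u_3 · u_1 = 0 (should be 0)
  u_3 · u_2 = 0 (should be 0)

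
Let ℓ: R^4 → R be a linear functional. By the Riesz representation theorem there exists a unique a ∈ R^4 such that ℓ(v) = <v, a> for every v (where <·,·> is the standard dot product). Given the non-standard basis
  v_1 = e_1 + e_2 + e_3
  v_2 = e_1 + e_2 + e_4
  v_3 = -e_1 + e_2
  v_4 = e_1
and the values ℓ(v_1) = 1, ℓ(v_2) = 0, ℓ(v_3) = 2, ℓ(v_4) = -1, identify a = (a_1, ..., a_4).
a = (-1, 1, 1, 0)

Write a = (a_1, ..., a_4) in the standard basis. For each basis vector v_i, ℓ(v_i) = <v_i, a> is a linear equation in the a_j's. Collect the n equations into a matrix system V a = ℓ, where row i of V is v_i (expressed in the standard basis). Since V is invertible (lower-triangular with 1s on the diagonal, up to permutation), solve by back-substitution:
  V =
[[1, 1, 1, 0],
 [1, 1, 0, 1],
 [-1, 1, 0, 0],
 [1, 0, 0, 0]]
  V a = (1, 0, 2, -1)
Solving gives a = (-1, 1, 1, 0).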